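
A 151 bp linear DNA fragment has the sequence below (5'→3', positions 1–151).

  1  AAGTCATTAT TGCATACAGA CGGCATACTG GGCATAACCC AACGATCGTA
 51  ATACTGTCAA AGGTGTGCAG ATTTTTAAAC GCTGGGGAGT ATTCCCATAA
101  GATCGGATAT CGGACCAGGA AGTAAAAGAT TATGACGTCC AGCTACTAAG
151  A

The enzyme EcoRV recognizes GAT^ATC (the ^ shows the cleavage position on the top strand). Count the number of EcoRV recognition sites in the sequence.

GATATC occurs starting at position 106.
EcoRV cuts at 1 site.

1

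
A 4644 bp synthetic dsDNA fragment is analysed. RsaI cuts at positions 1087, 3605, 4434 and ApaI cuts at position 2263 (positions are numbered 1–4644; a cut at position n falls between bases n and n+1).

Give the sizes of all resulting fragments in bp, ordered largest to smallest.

1342, 1176, 1087, 829, 210 bp

Combined cut positions (sorted): 1087, 2263, 3605, 4434.
Linear molecule, 4 cuts → 5 fragments:
  1087 − 0 = 1087 bp
  2263 − 1087 = 1176 bp
  3605 − 2263 = 1342 bp
  4434 − 3605 = 829 bp
  4644 − 4434 = 210 bp
Sorted largest to smallest: 1342, 1176, 1087, 829, 210 bp.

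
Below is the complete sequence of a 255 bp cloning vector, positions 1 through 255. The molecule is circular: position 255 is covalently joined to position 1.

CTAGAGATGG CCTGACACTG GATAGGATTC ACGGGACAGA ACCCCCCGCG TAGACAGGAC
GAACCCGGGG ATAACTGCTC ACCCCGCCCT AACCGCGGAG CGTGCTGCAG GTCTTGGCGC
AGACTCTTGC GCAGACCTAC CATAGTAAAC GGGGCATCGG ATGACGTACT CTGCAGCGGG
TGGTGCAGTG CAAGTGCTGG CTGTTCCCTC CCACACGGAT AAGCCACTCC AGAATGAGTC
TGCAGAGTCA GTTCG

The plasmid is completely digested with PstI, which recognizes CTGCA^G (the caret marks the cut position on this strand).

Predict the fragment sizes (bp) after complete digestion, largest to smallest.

PstI sites (CTGCAG) start at positions 105, 171, 240.
PstI cuts after base 5 of each site (before the last base), so after positions 109, 175, 244.
Circular molecule, 3 cuts → 3 fragments:
  110–175 → 66 bp
  176–244 → 69 bp
  245–255 then 1–109 → 11 + 109 = 120 bp
Sorted largest to smallest: 120, 69, 66 bp.

120, 69, 66 bp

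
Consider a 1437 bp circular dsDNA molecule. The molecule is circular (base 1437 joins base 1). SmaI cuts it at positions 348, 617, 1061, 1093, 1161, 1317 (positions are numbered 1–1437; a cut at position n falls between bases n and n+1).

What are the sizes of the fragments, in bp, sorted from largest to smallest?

468, 444, 269, 156, 68, 32 bp

Circular molecule, 6 cuts → 6 fragments:
  617 − 348 = 269 bp
  1061 − 617 = 444 bp
  1093 − 1061 = 32 bp
  1161 − 1093 = 68 bp
  1317 − 1161 = 156 bp
  wrap: 1437 − 1317 + 348 = 468 bp
Sorted largest to smallest: 468, 444, 269, 156, 68, 32 bp.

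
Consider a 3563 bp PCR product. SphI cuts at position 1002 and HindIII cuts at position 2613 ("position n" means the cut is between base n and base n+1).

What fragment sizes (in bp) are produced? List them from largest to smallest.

1611, 1002, 950 bp

Combined cut positions (sorted): 1002, 2613.
Linear molecule, 2 cuts → 3 fragments:
  1002 − 0 = 1002 bp
  2613 − 1002 = 1611 bp
  3563 − 2613 = 950 bp
Sorted largest to smallest: 1611, 1002, 950 bp.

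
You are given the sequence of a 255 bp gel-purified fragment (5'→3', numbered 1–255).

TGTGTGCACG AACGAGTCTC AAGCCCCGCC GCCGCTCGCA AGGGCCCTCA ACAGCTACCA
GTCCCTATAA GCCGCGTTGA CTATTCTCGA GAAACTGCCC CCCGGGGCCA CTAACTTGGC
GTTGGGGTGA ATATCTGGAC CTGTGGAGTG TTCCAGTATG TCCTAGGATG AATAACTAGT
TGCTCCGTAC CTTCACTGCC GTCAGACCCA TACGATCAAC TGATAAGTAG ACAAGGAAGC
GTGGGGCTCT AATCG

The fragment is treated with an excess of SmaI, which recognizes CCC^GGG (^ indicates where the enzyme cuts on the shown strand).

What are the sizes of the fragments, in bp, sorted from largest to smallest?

The SmaI site (CCCGGG) starts at position 101.
SmaI cuts after base 3 of each site, so after position 103.
Linear molecule, 1 cut → 2 fragments:
  1–103 → 103 bp
  104–255 → 152 bp
Sorted largest to smallest: 152, 103 bp.

152, 103 bp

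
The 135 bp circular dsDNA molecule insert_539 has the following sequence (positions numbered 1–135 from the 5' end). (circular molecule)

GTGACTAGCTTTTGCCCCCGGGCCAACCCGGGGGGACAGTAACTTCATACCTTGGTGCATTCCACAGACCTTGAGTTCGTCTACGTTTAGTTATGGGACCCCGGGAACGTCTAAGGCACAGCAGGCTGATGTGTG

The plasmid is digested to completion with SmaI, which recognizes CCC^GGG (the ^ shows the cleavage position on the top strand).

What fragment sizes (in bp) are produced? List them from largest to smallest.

73, 52, 10 bp

SmaI sites (CCCGGG) start at positions 17, 27, 100.
SmaI cuts after base 3 of each site, so after positions 19, 29, 102.
Circular molecule, 3 cuts → 3 fragments:
  20–29 → 10 bp
  30–102 → 73 bp
  103–135 then 1–19 → 33 + 19 = 52 bp
Sorted largest to smallest: 73, 52, 10 bp.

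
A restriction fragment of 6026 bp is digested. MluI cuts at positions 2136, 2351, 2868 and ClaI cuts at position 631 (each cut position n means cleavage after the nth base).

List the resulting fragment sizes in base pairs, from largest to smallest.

Combined cut positions (sorted): 631, 2136, 2351, 2868.
Linear molecule, 4 cuts → 5 fragments:
  631 − 0 = 631 bp
  2136 − 631 = 1505 bp
  2351 − 2136 = 215 bp
  2868 − 2351 = 517 bp
  6026 − 2868 = 3158 bp
Sorted largest to smallest: 3158, 1505, 631, 517, 215 bp.

3158, 1505, 631, 517, 215 bp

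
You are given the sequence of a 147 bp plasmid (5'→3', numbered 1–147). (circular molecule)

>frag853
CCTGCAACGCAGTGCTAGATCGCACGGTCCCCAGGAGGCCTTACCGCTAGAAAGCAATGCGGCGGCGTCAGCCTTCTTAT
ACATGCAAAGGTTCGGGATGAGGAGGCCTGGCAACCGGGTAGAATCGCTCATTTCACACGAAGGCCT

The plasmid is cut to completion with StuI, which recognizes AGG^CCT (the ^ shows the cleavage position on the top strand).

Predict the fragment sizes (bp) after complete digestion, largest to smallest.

68, 41, 38 bp

StuI sites (AGGCCT) start at positions 36, 104, 142.
StuI cuts after base 3 of each site, so after positions 38, 106, 144.
Circular molecule, 3 cuts → 3 fragments:
  39–106 → 68 bp
  107–144 → 38 bp
  145–147 then 1–38 → 3 + 38 = 41 bp
Sorted largest to smallest: 68, 41, 38 bp.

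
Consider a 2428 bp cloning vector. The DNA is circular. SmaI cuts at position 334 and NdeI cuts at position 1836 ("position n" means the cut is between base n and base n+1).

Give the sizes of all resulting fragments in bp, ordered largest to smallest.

Combined cut positions (sorted): 334, 1836.
Circular molecule, 2 cuts → 2 fragments:
  1836 − 334 = 1502 bp
  wrap: 2428 − 1836 + 334 = 926 bp
Sorted largest to smallest: 1502, 926 bp.

1502, 926 bp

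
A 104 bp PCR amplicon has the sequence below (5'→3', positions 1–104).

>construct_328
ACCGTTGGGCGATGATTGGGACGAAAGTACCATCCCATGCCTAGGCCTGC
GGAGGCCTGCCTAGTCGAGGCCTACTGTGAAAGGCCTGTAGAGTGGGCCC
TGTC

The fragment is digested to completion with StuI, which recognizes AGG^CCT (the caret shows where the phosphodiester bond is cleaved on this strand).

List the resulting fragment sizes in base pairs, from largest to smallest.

45, 20, 15, 14, 10 bp

StuI sites (AGGCCT) start at positions 43, 53, 68, 82.
StuI cuts after base 3 of each site, so after positions 45, 55, 70, 84.
Linear molecule, 4 cuts → 5 fragments:
  1–45 → 45 bp
  46–55 → 10 bp
  56–70 → 15 bp
  71–84 → 14 bp
  85–104 → 20 bp
Sorted largest to smallest: 45, 20, 15, 14, 10 bp.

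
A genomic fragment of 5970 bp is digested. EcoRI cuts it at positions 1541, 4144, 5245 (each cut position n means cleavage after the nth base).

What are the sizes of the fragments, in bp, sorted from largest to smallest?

2603, 1541, 1101, 725 bp

Linear molecule, 3 cuts → 4 fragments:
  1541 − 0 = 1541 bp
  4144 − 1541 = 2603 bp
  5245 − 4144 = 1101 bp
  5970 − 5245 = 725 bp
Sorted largest to smallest: 2603, 1541, 1101, 725 bp.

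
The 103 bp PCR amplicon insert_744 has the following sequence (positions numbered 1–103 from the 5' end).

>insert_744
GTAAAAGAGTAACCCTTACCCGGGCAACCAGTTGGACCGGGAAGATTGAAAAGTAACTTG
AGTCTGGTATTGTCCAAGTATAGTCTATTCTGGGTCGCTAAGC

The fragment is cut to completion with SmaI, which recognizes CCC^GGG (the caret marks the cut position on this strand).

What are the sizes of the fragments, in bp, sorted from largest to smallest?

82, 21 bp

The SmaI site (CCCGGG) starts at position 19.
SmaI cuts after base 3 of each site, so after position 21.
Linear molecule, 1 cut → 2 fragments:
  1–21 → 21 bp
  22–103 → 82 bp
Sorted largest to smallest: 82, 21 bp.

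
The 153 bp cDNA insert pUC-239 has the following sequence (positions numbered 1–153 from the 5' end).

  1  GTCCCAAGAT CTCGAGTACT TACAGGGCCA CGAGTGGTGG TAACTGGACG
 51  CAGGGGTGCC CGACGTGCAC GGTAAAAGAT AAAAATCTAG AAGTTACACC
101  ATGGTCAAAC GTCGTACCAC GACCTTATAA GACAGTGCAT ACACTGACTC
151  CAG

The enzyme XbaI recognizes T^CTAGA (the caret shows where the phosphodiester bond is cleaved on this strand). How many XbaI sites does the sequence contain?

TCTAGA occurs starting at position 86.
XbaI cuts at 1 site.

1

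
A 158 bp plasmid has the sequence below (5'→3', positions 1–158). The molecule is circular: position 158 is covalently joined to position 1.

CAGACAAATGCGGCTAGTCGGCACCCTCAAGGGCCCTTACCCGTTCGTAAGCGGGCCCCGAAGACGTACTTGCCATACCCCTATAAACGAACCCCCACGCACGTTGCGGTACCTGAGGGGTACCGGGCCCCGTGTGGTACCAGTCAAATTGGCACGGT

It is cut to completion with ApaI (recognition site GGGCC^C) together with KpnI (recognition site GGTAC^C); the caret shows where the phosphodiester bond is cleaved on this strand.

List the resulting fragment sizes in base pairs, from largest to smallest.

ApaI sites (GGGCCC) start at positions 31, 53, 125.
ApaI cuts after base 5 of each site (before the last base), so after positions 35, 57, 129.
KpnI sites (GGTACC) start at positions 108, 119, 136.
KpnI cuts after base 5 of each site (before the last base), so after positions 112, 123, 140.
Combined cut positions: 35, 57, 112, 123, 129, 140.
Circular molecule, 6 cuts → 6 fragments:
  36–57 → 22 bp
  58–112 → 55 bp
  113–123 → 11 bp
  124–129 → 6 bp
  130–140 → 11 bp
  141–158 then 1–35 → 18 + 35 = 53 bp
Sorted largest to smallest: 55, 53, 22, 11, 11, 6 bp.

55, 53, 22, 11, 11, 6 bp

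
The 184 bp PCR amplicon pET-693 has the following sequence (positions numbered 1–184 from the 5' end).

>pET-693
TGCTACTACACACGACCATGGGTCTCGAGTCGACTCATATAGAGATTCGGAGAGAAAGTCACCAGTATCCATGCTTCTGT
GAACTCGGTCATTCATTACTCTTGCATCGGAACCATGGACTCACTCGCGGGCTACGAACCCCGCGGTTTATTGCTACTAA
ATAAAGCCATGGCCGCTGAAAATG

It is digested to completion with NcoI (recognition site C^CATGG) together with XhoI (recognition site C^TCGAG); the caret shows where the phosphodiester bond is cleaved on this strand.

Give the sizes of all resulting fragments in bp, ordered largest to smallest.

NcoI sites (CCATGG) start at positions 16, 113, 167.
NcoI cuts after the first base of each site, so after positions 16, 113, 167.
The XhoI site (CTCGAG) starts at position 24.
XhoI cuts after the first base of each site, so after position 24.
Combined cut positions: 16, 24, 113, 167.
Linear molecule, 4 cuts → 5 fragments:
  1–16 → 16 bp
  17–24 → 8 bp
  25–113 → 89 bp
  114–167 → 54 bp
  168–184 → 17 bp
Sorted largest to smallest: 89, 54, 17, 16, 8 bp.

89, 54, 17, 16, 8 bp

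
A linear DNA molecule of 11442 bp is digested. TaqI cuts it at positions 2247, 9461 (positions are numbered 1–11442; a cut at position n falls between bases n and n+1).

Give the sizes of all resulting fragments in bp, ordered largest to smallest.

7214, 2247, 1981 bp

Linear molecule, 2 cuts → 3 fragments:
  2247 − 0 = 2247 bp
  9461 − 2247 = 7214 bp
  11442 − 9461 = 1981 bp
Sorted largest to smallest: 7214, 2247, 1981 bp.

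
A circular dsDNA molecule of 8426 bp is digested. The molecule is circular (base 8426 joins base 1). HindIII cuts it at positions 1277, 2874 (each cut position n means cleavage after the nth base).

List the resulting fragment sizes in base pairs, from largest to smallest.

6829, 1597 bp

Circular molecule, 2 cuts → 2 fragments:
  2874 − 1277 = 1597 bp
  wrap: 8426 − 2874 + 1277 = 6829 bp
Sorted largest to smallest: 6829, 1597 bp.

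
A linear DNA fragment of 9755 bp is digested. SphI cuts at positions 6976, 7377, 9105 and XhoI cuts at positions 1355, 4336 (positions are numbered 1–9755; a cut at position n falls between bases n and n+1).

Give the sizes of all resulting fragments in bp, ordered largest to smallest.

Combined cut positions (sorted): 1355, 4336, 6976, 7377, 9105.
Linear molecule, 5 cuts → 6 fragments:
  1355 − 0 = 1355 bp
  4336 − 1355 = 2981 bp
  6976 − 4336 = 2640 bp
  7377 − 6976 = 401 bp
  9105 − 7377 = 1728 bp
  9755 − 9105 = 650 bp
Sorted largest to smallest: 2981, 2640, 1728, 1355, 650, 401 bp.

2981, 2640, 1728, 1355, 650, 401 bp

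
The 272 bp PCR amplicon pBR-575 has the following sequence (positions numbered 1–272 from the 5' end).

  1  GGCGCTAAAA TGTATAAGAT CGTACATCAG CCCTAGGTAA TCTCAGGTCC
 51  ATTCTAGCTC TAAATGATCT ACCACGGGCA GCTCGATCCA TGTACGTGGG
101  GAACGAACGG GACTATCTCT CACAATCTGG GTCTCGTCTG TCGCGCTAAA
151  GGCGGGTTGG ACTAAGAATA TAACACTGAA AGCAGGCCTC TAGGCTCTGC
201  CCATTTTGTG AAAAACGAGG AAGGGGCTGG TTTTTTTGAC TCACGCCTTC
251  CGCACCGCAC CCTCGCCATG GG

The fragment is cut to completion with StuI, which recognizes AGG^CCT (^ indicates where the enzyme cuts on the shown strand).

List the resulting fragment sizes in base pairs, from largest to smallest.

The StuI site (AGGCCT) starts at position 184.
StuI cuts after base 3 of each site, so after position 186.
Linear molecule, 1 cut → 2 fragments:
  1–186 → 186 bp
  187–272 → 86 bp
Sorted largest to smallest: 186, 86 bp.

186, 86 bp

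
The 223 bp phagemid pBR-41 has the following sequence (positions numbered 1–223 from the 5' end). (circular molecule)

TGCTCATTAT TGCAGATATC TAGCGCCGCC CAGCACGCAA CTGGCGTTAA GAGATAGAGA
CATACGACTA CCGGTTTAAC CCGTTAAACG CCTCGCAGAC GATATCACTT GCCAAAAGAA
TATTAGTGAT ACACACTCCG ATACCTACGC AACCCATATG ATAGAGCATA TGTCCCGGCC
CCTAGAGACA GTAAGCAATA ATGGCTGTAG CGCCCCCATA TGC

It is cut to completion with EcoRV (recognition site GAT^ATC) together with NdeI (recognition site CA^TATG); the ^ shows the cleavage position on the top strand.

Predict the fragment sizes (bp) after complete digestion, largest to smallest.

EcoRV sites (GATATC) start at positions 15, 101.
EcoRV cuts after base 3 of each site, so after positions 17, 103.
NdeI sites (CATATG) start at positions 155, 167, 217.
NdeI cuts after base 2 of each site, so after positions 156, 168, 218.
Combined cut positions: 17, 103, 156, 168, 218.
Circular molecule, 5 cuts → 5 fragments:
  18–103 → 86 bp
  104–156 → 53 bp
  157–168 → 12 bp
  169–218 → 50 bp
  219–223 then 1–17 → 5 + 17 = 22 bp
Sorted largest to smallest: 86, 53, 50, 22, 12 bp.

86, 53, 50, 22, 12 bp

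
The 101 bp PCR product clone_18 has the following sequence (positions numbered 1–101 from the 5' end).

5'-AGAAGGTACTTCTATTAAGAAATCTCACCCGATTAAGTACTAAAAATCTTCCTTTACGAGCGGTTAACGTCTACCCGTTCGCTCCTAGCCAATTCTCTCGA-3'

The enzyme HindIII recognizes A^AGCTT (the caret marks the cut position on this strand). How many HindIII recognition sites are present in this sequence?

No occurrence of AAGCTT is present in the sequence.
HindIII does not cut: 0 sites.

0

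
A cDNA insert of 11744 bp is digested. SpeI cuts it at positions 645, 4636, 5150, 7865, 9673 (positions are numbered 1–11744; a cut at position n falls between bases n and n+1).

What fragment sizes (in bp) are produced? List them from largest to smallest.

3991, 2715, 2071, 1808, 645, 514 bp

Linear molecule, 5 cuts → 6 fragments:
  645 − 0 = 645 bp
  4636 − 645 = 3991 bp
  5150 − 4636 = 514 bp
  7865 − 5150 = 2715 bp
  9673 − 7865 = 1808 bp
  11744 − 9673 = 2071 bp
Sorted largest to smallest: 3991, 2715, 2071, 1808, 645, 514 bp.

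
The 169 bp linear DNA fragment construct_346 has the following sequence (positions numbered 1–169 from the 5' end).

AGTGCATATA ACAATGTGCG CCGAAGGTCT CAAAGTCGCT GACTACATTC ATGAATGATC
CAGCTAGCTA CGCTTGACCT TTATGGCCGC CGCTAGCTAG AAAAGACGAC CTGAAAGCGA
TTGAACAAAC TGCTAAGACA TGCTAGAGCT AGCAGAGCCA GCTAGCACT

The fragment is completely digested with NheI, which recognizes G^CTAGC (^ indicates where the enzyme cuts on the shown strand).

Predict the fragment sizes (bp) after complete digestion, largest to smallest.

NheI sites (GCTAGC) start at positions 63, 92, 148, 161.
NheI cuts after the first base of each site, so after positions 63, 92, 148, 161.
Linear molecule, 4 cuts → 5 fragments:
  1–63 → 63 bp
  64–92 → 29 bp
  93–148 → 56 bp
  149–161 → 13 bp
  162–169 → 8 bp
Sorted largest to smallest: 63, 56, 29, 13, 8 bp.

63, 56, 29, 13, 8 bp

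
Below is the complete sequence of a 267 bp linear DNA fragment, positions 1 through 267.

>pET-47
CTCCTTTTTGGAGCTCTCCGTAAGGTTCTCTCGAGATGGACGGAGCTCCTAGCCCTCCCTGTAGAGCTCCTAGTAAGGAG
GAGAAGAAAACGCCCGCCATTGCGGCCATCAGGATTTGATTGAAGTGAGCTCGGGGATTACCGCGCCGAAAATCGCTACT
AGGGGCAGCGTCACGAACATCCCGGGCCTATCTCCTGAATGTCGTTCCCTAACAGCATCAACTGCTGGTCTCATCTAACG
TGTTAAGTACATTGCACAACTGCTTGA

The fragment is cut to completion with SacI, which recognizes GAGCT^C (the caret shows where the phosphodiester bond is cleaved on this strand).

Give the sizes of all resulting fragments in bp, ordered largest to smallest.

SacI sites (GAGCTC) start at positions 11, 43, 64, 127.
SacI cuts after base 5 of each site (before the last base), so after positions 15, 47, 68, 131.
Linear molecule, 4 cuts → 5 fragments:
  1–15 → 15 bp
  16–47 → 32 bp
  48–68 → 21 bp
  69–131 → 63 bp
  132–267 → 136 bp
Sorted largest to smallest: 136, 63, 32, 21, 15 bp.

136, 63, 32, 21, 15 bp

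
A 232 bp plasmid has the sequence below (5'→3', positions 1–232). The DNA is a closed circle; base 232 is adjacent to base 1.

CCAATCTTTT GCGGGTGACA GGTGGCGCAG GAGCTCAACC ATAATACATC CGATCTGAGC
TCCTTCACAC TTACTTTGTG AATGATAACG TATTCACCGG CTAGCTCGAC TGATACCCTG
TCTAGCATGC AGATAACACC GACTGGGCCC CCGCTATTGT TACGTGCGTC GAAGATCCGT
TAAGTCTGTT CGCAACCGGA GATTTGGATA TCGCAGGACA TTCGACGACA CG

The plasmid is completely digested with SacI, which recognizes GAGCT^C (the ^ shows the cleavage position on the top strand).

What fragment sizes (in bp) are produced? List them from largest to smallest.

206, 26 bp

SacI sites (GAGCTC) start at positions 31, 57.
SacI cuts after base 5 of each site (before the last base), so after positions 35, 61.
Circular molecule, 2 cuts → 2 fragments:
  36–61 → 26 bp
  62–232 then 1–35 → 171 + 35 = 206 bp
Sorted largest to smallest: 206, 26 bp.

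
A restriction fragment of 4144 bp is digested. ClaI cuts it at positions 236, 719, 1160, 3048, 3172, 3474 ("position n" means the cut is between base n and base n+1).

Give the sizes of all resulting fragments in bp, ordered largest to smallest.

1888, 670, 483, 441, 302, 236, 124 bp

Linear molecule, 6 cuts → 7 fragments:
  236 − 0 = 236 bp
  719 − 236 = 483 bp
  1160 − 719 = 441 bp
  3048 − 1160 = 1888 bp
  3172 − 3048 = 124 bp
  3474 − 3172 = 302 bp
  4144 − 3474 = 670 bp
Sorted largest to smallest: 1888, 670, 483, 441, 302, 236, 124 bp.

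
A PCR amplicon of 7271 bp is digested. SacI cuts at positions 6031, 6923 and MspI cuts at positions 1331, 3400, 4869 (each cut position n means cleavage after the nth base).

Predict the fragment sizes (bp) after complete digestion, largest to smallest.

2069, 1469, 1331, 1162, 892, 348 bp

Combined cut positions (sorted): 1331, 3400, 4869, 6031, 6923.
Linear molecule, 5 cuts → 6 fragments:
  1331 − 0 = 1331 bp
  3400 − 1331 = 2069 bp
  4869 − 3400 = 1469 bp
  6031 − 4869 = 1162 bp
  6923 − 6031 = 892 bp
  7271 − 6923 = 348 bp
Sorted largest to smallest: 2069, 1469, 1331, 1162, 892, 348 bp.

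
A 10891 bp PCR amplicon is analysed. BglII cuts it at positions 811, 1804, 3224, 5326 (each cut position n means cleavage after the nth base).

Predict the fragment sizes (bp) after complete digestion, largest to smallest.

5565, 2102, 1420, 993, 811 bp

Linear molecule, 4 cuts → 5 fragments:
  811 − 0 = 811 bp
  1804 − 811 = 993 bp
  3224 − 1804 = 1420 bp
  5326 − 3224 = 2102 bp
  10891 − 5326 = 5565 bp
Sorted largest to smallest: 5565, 2102, 1420, 993, 811 bp.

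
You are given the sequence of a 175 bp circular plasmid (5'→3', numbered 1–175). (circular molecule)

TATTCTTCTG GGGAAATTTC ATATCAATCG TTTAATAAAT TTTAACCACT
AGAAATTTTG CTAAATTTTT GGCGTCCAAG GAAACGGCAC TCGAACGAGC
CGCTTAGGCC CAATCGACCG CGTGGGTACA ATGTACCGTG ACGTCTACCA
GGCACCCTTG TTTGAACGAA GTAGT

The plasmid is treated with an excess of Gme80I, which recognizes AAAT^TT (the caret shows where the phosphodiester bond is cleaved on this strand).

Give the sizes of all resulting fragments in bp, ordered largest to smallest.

Gme80I sites (AAATTT) start at positions 14, 37, 53, 63.
Gme80I cuts after base 4 of each site, so after positions 17, 40, 56, 66.
Circular molecule, 4 cuts → 4 fragments:
  18–40 → 23 bp
  41–56 → 16 bp
  57–66 → 10 bp
  67–175 then 1–17 → 109 + 17 = 126 bp
Sorted largest to smallest: 126, 23, 16, 10 bp.

126, 23, 16, 10 bp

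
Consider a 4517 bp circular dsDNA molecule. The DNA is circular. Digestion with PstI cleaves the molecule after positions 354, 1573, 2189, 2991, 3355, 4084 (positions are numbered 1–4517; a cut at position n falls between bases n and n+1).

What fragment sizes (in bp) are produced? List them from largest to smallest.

Circular molecule, 6 cuts → 6 fragments:
  1573 − 354 = 1219 bp
  2189 − 1573 = 616 bp
  2991 − 2189 = 802 bp
  3355 − 2991 = 364 bp
  4084 − 3355 = 729 bp
  wrap: 4517 − 4084 + 354 = 787 bp
Sorted largest to smallest: 1219, 802, 787, 729, 616, 364 bp.

1219, 802, 787, 729, 616, 364 bp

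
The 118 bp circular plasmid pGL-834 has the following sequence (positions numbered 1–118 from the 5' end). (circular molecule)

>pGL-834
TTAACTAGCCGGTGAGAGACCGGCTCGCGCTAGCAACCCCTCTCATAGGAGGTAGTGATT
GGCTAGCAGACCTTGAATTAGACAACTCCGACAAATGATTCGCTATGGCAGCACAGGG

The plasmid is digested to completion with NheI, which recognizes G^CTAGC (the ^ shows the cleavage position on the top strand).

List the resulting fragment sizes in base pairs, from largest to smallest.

85, 33 bp

NheI sites (GCTAGC) start at positions 29, 62.
NheI cuts after the first base of each site, so after positions 29, 62.
Circular molecule, 2 cuts → 2 fragments:
  30–62 → 33 bp
  63–118 then 1–29 → 56 + 29 = 85 bp
Sorted largest to smallest: 85, 33 bp.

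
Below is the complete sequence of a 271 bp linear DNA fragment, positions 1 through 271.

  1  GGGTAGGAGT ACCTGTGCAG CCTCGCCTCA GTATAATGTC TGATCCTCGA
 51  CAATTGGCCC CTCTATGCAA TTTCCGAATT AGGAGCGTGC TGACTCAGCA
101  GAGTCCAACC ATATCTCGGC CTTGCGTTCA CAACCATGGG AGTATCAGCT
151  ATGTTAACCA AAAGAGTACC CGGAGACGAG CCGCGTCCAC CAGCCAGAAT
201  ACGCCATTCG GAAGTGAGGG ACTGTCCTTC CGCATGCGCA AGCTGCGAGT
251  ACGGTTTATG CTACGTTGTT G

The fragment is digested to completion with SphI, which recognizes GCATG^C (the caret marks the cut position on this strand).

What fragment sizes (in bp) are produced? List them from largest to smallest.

The SphI site (GCATGC) starts at position 232.
SphI cuts after base 5 of each site (before the last base), so after position 236.
Linear molecule, 1 cut → 2 fragments:
  1–236 → 236 bp
  237–271 → 35 bp
Sorted largest to smallest: 236, 35 bp.

236, 35 bp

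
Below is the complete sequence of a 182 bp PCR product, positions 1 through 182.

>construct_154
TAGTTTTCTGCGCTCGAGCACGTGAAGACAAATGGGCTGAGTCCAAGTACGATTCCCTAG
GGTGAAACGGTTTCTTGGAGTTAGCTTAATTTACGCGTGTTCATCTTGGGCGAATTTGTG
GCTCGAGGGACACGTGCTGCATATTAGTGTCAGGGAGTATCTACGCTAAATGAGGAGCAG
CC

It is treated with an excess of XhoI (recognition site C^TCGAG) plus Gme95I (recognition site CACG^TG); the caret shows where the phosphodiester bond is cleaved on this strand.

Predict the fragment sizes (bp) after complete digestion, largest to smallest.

100, 48, 13, 12, 9 bp

XhoI sites (CTCGAG) start at positions 13, 122.
XhoI cuts after the first base of each site, so after positions 13, 122.
Gme95I sites (CACGTG) start at positions 19, 131.
Gme95I cuts after base 4 of each site, so after positions 22, 134.
Combined cut positions: 13, 22, 122, 134.
Linear molecule, 4 cuts → 5 fragments:
  1–13 → 13 bp
  14–22 → 9 bp
  23–122 → 100 bp
  123–134 → 12 bp
  135–182 → 48 bp
Sorted largest to smallest: 100, 48, 13, 12, 9 bp.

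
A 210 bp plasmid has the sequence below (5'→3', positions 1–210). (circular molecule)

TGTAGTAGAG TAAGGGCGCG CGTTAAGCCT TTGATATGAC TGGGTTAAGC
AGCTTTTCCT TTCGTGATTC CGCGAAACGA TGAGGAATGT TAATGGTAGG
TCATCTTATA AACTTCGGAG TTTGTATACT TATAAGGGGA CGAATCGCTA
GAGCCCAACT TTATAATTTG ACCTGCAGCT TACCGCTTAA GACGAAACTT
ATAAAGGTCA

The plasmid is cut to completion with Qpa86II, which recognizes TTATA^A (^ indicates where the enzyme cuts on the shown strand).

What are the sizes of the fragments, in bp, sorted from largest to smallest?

117, 38, 31, 24 bp

Qpa86II sites (TTATAA) start at positions 106, 130, 161, 199.
Qpa86II cuts after base 5 of each site (before the last base), so after positions 110, 134, 165, 203.
Circular molecule, 4 cuts → 4 fragments:
  111–134 → 24 bp
  135–165 → 31 bp
  166–203 → 38 bp
  204–210 then 1–110 → 7 + 110 = 117 bp
Sorted largest to smallest: 117, 38, 31, 24 bp.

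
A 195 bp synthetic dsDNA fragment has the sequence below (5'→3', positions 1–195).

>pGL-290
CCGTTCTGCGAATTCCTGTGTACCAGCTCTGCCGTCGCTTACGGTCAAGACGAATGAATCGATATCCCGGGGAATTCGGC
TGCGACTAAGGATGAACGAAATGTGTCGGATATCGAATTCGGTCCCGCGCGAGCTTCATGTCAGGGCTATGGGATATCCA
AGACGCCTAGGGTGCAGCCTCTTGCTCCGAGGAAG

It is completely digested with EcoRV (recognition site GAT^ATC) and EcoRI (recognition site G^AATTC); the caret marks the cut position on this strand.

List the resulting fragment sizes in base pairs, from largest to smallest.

53, 40, 40, 39, 10, 9, 4 bp

EcoRV sites (GATATC) start at positions 61, 109, 153.
EcoRV cuts after base 3 of each site, so after positions 63, 111, 155.
EcoRI sites (GAATTC) start at positions 10, 72, 115.
EcoRI cuts after the first base of each site, so after positions 10, 72, 115.
Combined cut positions: 10, 63, 72, 111, 115, 155.
Linear molecule, 6 cuts → 7 fragments:
  1–10 → 10 bp
  11–63 → 53 bp
  64–72 → 9 bp
  73–111 → 39 bp
  112–115 → 4 bp
  116–155 → 40 bp
  156–195 → 40 bp
Sorted largest to smallest: 53, 40, 40, 39, 10, 9, 4 bp.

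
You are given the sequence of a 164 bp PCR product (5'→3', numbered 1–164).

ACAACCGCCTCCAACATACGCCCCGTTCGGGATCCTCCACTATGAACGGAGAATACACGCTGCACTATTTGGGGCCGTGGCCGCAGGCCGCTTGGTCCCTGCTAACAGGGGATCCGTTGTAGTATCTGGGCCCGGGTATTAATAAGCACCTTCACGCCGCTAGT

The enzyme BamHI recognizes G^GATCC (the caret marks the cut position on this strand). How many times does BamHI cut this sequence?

2

GGATCC occurs starting at positions 30, 110.
BamHI cuts at 2 sites.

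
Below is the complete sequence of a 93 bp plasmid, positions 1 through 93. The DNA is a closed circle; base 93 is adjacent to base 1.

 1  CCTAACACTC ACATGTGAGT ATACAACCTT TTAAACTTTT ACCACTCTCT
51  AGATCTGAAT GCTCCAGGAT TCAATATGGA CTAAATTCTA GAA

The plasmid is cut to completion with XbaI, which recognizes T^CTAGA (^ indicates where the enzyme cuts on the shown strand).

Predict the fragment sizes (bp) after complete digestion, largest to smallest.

XbaI sites (TCTAGA) start at positions 48, 87.
XbaI cuts after the first base of each site, so after positions 48, 87.
Circular molecule, 2 cuts → 2 fragments:
  49–87 → 39 bp
  88–93 then 1–48 → 6 + 48 = 54 bp
Sorted largest to smallest: 54, 39 bp.

54, 39 bp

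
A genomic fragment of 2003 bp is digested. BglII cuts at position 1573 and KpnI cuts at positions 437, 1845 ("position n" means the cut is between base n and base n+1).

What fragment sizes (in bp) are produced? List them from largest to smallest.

1136, 437, 272, 158 bp

Combined cut positions (sorted): 437, 1573, 1845.
Linear molecule, 3 cuts → 4 fragments:
  437 − 0 = 437 bp
  1573 − 437 = 1136 bp
  1845 − 1573 = 272 bp
  2003 − 1845 = 158 bp
Sorted largest to smallest: 1136, 437, 272, 158 bp.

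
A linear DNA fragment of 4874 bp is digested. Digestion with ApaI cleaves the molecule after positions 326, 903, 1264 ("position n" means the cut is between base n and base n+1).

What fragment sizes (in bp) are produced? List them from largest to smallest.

Linear molecule, 3 cuts → 4 fragments:
  326 − 0 = 326 bp
  903 − 326 = 577 bp
  1264 − 903 = 361 bp
  4874 − 1264 = 3610 bp
Sorted largest to smallest: 3610, 577, 361, 326 bp.

3610, 577, 361, 326 bp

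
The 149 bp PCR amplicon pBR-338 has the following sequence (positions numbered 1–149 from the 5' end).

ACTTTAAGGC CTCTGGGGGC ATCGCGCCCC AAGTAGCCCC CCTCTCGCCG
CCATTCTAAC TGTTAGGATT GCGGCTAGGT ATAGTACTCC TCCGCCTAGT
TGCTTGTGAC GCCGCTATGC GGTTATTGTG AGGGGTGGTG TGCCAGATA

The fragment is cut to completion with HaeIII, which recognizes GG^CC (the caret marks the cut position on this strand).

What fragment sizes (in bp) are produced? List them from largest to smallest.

140, 9 bp

The HaeIII site (GGCC) starts at position 8.
HaeIII cuts after base 2 of each site, so after position 9.
Linear molecule, 1 cut → 2 fragments:
  1–9 → 9 bp
  10–149 → 140 bp
Sorted largest to smallest: 140, 9 bp.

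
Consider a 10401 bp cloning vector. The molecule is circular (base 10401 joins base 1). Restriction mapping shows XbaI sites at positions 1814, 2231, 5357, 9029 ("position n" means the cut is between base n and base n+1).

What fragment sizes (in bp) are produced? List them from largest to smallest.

3672, 3186, 3126, 417 bp

Circular molecule, 4 cuts → 4 fragments:
  2231 − 1814 = 417 bp
  5357 − 2231 = 3126 bp
  9029 − 5357 = 3672 bp
  wrap: 10401 − 9029 + 1814 = 3186 bp
Sorted largest to smallest: 3672, 3186, 3126, 417 bp.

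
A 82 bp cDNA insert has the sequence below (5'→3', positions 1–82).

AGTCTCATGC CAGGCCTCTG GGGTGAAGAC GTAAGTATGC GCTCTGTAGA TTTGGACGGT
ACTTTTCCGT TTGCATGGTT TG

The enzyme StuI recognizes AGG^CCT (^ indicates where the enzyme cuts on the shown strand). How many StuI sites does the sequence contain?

1

AGGCCT occurs starting at position 12.
StuI cuts at 1 site.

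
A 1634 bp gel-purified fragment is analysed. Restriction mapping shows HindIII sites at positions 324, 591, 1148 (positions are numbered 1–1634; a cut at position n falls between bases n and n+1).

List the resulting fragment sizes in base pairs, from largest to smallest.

557, 486, 324, 267 bp

Linear molecule, 3 cuts → 4 fragments:
  324 − 0 = 324 bp
  591 − 324 = 267 bp
  1148 − 591 = 557 bp
  1634 − 1148 = 486 bp
Sorted largest to smallest: 557, 486, 324, 267 bp.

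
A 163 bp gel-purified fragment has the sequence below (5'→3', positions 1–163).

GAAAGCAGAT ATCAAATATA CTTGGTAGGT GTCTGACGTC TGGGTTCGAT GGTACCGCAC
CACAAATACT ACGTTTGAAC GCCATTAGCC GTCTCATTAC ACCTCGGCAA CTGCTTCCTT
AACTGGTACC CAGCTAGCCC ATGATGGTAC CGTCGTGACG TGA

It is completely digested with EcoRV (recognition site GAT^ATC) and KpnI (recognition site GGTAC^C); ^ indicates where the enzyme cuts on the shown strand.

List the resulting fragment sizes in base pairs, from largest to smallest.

74, 45, 21, 13, 10 bp

The EcoRV site (GATATC) starts at position 8.
EcoRV cuts after base 3 of each site, so after position 10.
KpnI sites (GGTACC) start at positions 51, 125, 146.
KpnI cuts after base 5 of each site (before the last base), so after positions 55, 129, 150.
Combined cut positions: 10, 55, 129, 150.
Linear molecule, 4 cuts → 5 fragments:
  1–10 → 10 bp
  11–55 → 45 bp
  56–129 → 74 bp
  130–150 → 21 bp
  151–163 → 13 bp
Sorted largest to smallest: 74, 45, 21, 13, 10 bp.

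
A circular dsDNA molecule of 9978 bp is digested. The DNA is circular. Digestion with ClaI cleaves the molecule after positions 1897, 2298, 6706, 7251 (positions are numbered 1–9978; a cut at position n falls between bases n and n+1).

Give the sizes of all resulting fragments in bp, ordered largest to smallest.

Circular molecule, 4 cuts → 4 fragments:
  2298 − 1897 = 401 bp
  6706 − 2298 = 4408 bp
  7251 − 6706 = 545 bp
  wrap: 9978 − 7251 + 1897 = 4624 bp
Sorted largest to smallest: 4624, 4408, 545, 401 bp.

4624, 4408, 545, 401 bp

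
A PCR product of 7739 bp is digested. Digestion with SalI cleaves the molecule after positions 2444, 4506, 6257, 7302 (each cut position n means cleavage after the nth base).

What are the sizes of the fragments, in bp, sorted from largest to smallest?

2444, 2062, 1751, 1045, 437 bp

Linear molecule, 4 cuts → 5 fragments:
  2444 − 0 = 2444 bp
  4506 − 2444 = 2062 bp
  6257 − 4506 = 1751 bp
  7302 − 6257 = 1045 bp
  7739 − 7302 = 437 bp
Sorted largest to smallest: 2444, 2062, 1751, 1045, 437 bp.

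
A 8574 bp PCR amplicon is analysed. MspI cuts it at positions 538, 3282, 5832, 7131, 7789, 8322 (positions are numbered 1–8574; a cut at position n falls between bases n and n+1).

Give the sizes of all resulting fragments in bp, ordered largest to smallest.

2744, 2550, 1299, 658, 538, 533, 252 bp

Linear molecule, 6 cuts → 7 fragments:
  538 − 0 = 538 bp
  3282 − 538 = 2744 bp
  5832 − 3282 = 2550 bp
  7131 − 5832 = 1299 bp
  7789 − 7131 = 658 bp
  8322 − 7789 = 533 bp
  8574 − 8322 = 252 bp
Sorted largest to smallest: 2744, 2550, 1299, 658, 538, 533, 252 bp.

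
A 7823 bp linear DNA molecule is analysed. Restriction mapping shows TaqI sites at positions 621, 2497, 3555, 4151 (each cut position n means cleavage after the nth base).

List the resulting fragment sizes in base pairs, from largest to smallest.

3672, 1876, 1058, 621, 596 bp

Linear molecule, 4 cuts → 5 fragments:
  621 − 0 = 621 bp
  2497 − 621 = 1876 bp
  3555 − 2497 = 1058 bp
  4151 − 3555 = 596 bp
  7823 − 4151 = 3672 bp
Sorted largest to smallest: 3672, 1876, 1058, 621, 596 bp.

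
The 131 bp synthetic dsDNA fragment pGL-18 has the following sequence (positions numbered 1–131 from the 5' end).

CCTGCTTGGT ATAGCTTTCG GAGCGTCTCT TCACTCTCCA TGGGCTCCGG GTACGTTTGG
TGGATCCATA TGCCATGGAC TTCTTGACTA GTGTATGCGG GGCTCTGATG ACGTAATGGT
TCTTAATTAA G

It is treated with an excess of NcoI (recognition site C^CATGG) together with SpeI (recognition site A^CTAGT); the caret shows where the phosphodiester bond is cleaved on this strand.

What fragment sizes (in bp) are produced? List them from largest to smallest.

NcoI sites (CCATGG) start at positions 38, 73.
NcoI cuts after the first base of each site, so after positions 38, 73.
The SpeI site (ACTAGT) starts at position 87.
SpeI cuts after the first base of each site, so after position 87.
Combined cut positions: 38, 73, 87.
Linear molecule, 3 cuts → 4 fragments:
  1–38 → 38 bp
  39–73 → 35 bp
  74–87 → 14 bp
  88–131 → 44 bp
Sorted largest to smallest: 44, 38, 35, 14 bp.

44, 38, 35, 14 bp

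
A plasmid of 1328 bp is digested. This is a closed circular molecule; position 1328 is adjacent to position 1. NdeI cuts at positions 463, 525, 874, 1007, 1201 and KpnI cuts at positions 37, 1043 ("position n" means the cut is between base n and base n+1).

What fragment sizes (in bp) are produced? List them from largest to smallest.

Combined cut positions (sorted): 37, 463, 525, 874, 1007, 1043, 1201.
Circular molecule, 7 cuts → 7 fragments:
  463 − 37 = 426 bp
  525 − 463 = 62 bp
  874 − 525 = 349 bp
  1007 − 874 = 133 bp
  1043 − 1007 = 36 bp
  1201 − 1043 = 158 bp
  wrap: 1328 − 1201 + 37 = 164 bp
Sorted largest to smallest: 426, 349, 164, 158, 133, 62, 36 bp.

426, 349, 164, 158, 133, 62, 36 bp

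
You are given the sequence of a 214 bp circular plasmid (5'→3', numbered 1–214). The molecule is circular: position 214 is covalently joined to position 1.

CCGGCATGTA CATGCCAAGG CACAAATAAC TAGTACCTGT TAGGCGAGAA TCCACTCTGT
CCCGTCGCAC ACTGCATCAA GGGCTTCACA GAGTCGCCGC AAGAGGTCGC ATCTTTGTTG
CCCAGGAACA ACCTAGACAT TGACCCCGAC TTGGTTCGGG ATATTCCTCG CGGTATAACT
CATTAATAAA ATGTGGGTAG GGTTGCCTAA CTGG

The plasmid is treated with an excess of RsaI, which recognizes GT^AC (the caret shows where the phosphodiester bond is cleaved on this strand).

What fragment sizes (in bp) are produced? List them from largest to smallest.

189, 25 bp

RsaI sites (GTAC) start at positions 8, 33.
RsaI cuts after base 2 of each site, so after positions 9, 34.
Circular molecule, 2 cuts → 2 fragments:
  10–34 → 25 bp
  35–214 then 1–9 → 180 + 9 = 189 bp
Sorted largest to smallest: 189, 25 bp.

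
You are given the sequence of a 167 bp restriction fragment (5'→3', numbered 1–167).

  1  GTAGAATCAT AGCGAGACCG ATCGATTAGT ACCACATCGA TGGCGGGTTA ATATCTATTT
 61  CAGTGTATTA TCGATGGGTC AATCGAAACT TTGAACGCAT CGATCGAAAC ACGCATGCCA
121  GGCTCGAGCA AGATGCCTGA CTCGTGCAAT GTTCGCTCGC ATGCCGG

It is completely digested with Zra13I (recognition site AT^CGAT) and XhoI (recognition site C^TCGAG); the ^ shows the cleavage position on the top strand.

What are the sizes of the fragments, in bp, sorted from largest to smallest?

Zra13I sites (ATCGAT) start at positions 21, 36, 70, 99.
Zra13I cuts after base 2 of each site, so after positions 22, 37, 71, 100.
The XhoI site (CTCGAG) starts at position 123.
XhoI cuts after the first base of each site, so after position 123.
Combined cut positions: 22, 37, 71, 100, 123.
Linear molecule, 5 cuts → 6 fragments:
  1–22 → 22 bp
  23–37 → 15 bp
  38–71 → 34 bp
  72–100 → 29 bp
  101–123 → 23 bp
  124–167 → 44 bp
Sorted largest to smallest: 44, 34, 29, 23, 22, 15 bp.

44, 34, 29, 23, 22, 15 bp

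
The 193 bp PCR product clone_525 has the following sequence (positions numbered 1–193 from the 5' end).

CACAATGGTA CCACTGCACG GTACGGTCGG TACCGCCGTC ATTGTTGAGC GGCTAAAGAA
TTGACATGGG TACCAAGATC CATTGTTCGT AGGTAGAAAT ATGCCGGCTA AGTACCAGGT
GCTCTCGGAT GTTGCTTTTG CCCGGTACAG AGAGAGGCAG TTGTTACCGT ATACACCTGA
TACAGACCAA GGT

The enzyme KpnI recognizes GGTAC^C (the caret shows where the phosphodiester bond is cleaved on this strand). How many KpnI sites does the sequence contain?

3

GGTACC occurs starting at positions 7, 29, 69.
KpnI cuts at 3 sites.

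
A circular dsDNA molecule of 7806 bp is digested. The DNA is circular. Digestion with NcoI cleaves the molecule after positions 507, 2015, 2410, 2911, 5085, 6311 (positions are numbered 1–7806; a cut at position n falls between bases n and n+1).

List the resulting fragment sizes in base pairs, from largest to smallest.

2174, 2002, 1508, 1226, 501, 395 bp

Circular molecule, 6 cuts → 6 fragments:
  2015 − 507 = 1508 bp
  2410 − 2015 = 395 bp
  2911 − 2410 = 501 bp
  5085 − 2911 = 2174 bp
  6311 − 5085 = 1226 bp
  wrap: 7806 − 6311 + 507 = 2002 bp
Sorted largest to smallest: 2174, 2002, 1508, 1226, 501, 395 bp.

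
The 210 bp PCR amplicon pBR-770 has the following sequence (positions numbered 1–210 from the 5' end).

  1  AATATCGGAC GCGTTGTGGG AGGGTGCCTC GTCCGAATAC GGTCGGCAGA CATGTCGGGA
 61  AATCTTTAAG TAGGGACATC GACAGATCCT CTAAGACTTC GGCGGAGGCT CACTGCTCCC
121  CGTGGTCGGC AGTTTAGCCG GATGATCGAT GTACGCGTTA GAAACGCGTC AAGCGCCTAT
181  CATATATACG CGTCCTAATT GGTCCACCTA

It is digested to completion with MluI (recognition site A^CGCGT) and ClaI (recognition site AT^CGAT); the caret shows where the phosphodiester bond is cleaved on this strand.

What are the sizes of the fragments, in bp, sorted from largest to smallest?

MluI sites (ACGCGT) start at positions 9, 153, 164, 188.
MluI cuts after the first base of each site, so after positions 9, 153, 164, 188.
The ClaI site (ATCGAT) starts at position 145.
ClaI cuts after base 2 of each site, so after position 146.
Combined cut positions: 9, 146, 153, 164, 188.
Linear molecule, 5 cuts → 6 fragments:
  1–9 → 9 bp
  10–146 → 137 bp
  147–153 → 7 bp
  154–164 → 11 bp
  165–188 → 24 bp
  189–210 → 22 bp
Sorted largest to smallest: 137, 24, 22, 11, 9, 7 bp.

137, 24, 22, 11, 9, 7 bp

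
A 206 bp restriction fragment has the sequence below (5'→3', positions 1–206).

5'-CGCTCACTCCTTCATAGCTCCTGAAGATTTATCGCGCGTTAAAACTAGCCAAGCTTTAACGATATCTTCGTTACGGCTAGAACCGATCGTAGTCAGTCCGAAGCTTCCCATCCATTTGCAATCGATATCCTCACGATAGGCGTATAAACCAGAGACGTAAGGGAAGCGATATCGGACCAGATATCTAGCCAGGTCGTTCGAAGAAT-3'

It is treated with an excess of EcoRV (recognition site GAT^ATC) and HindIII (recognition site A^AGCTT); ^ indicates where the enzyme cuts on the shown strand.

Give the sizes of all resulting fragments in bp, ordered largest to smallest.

51, 44, 38, 25, 24, 12, 12 bp

EcoRV sites (GATATC) start at positions 61, 124, 168, 180.
EcoRV cuts after base 3 of each site, so after positions 63, 126, 170, 182.
HindIII sites (AAGCTT) start at positions 51, 101.
HindIII cuts after the first base of each site, so after positions 51, 101.
Combined cut positions: 51, 63, 101, 126, 170, 182.
Linear molecule, 6 cuts → 7 fragments:
  1–51 → 51 bp
  52–63 → 12 bp
  64–101 → 38 bp
  102–126 → 25 bp
  127–170 → 44 bp
  171–182 → 12 bp
  183–206 → 24 bp
Sorted largest to smallest: 51, 44, 38, 25, 24, 12, 12 bp.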